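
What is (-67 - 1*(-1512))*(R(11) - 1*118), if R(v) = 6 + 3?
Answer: -157505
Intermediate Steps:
R(v) = 9
(-67 - 1*(-1512))*(R(11) - 1*118) = (-67 - 1*(-1512))*(9 - 1*118) = (-67 + 1512)*(9 - 118) = 1445*(-109) = -157505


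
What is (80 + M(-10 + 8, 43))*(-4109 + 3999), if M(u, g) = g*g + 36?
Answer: -216150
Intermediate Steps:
M(u, g) = 36 + g² (M(u, g) = g² + 36 = 36 + g²)
(80 + M(-10 + 8, 43))*(-4109 + 3999) = (80 + (36 + 43²))*(-4109 + 3999) = (80 + (36 + 1849))*(-110) = (80 + 1885)*(-110) = 1965*(-110) = -216150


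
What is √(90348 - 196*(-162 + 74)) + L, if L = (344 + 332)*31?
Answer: 20956 + 2*√26899 ≈ 21284.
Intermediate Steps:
L = 20956 (L = 676*31 = 20956)
√(90348 - 196*(-162 + 74)) + L = √(90348 - 196*(-162 + 74)) + 20956 = √(90348 - 196*(-88)) + 20956 = √(90348 + 17248) + 20956 = √107596 + 20956 = 2*√26899 + 20956 = 20956 + 2*√26899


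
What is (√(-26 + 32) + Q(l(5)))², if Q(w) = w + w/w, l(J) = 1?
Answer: (2 + √6)² ≈ 19.798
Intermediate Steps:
Q(w) = 1 + w (Q(w) = w + 1 = 1 + w)
(√(-26 + 32) + Q(l(5)))² = (√(-26 + 32) + (1 + 1))² = (√6 + 2)² = (2 + √6)²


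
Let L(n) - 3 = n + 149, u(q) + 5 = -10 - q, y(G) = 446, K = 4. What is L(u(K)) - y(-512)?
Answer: -313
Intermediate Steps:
u(q) = -15 - q (u(q) = -5 + (-10 - q) = -15 - q)
L(n) = 152 + n (L(n) = 3 + (n + 149) = 3 + (149 + n) = 152 + n)
L(u(K)) - y(-512) = (152 + (-15 - 1*4)) - 1*446 = (152 + (-15 - 4)) - 446 = (152 - 19) - 446 = 133 - 446 = -313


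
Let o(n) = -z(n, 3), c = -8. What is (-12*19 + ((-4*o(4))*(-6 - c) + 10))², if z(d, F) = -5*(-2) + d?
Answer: 11236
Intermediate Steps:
z(d, F) = 10 + d
o(n) = -10 - n (o(n) = -(10 + n) = -10 - n)
(-12*19 + ((-4*o(4))*(-6 - c) + 10))² = (-12*19 + ((-4*(-10 - 1*4))*(-6 - 1*(-8)) + 10))² = (-228 + ((-4*(-10 - 4))*(-6 + 8) + 10))² = (-228 + (-4*(-14)*2 + 10))² = (-228 + (56*2 + 10))² = (-228 + (112 + 10))² = (-228 + 122)² = (-106)² = 11236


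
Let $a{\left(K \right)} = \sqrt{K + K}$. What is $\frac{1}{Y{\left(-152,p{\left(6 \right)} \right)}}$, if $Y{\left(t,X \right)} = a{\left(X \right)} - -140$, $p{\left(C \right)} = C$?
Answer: $\frac{35}{4897} - \frac{\sqrt{3}}{9794} \approx 0.0069704$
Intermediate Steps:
$a{\left(K \right)} = \sqrt{2} \sqrt{K}$ ($a{\left(K \right)} = \sqrt{2 K} = \sqrt{2} \sqrt{K}$)
$Y{\left(t,X \right)} = 140 + \sqrt{2} \sqrt{X}$ ($Y{\left(t,X \right)} = \sqrt{2} \sqrt{X} - -140 = \sqrt{2} \sqrt{X} + 140 = 140 + \sqrt{2} \sqrt{X}$)
$\frac{1}{Y{\left(-152,p{\left(6 \right)} \right)}} = \frac{1}{140 + \sqrt{2} \sqrt{6}} = \frac{1}{140 + 2 \sqrt{3}}$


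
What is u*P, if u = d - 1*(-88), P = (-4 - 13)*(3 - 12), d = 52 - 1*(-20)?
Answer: 24480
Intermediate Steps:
d = 72 (d = 52 + 20 = 72)
P = 153 (P = -17*(-9) = 153)
u = 160 (u = 72 - 1*(-88) = 72 + 88 = 160)
u*P = 160*153 = 24480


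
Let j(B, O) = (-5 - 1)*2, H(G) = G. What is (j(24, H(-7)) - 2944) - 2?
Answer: -2958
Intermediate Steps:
j(B, O) = -12 (j(B, O) = -6*2 = -12)
(j(24, H(-7)) - 2944) - 2 = (-12 - 2944) - 2 = -2956 - 2 = -2958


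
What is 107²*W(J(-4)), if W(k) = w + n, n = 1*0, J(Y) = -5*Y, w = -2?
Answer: -22898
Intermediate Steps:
n = 0
W(k) = -2 (W(k) = -2 + 0 = -2)
107²*W(J(-4)) = 107²*(-2) = 11449*(-2) = -22898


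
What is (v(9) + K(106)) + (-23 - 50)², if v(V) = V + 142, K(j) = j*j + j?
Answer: 16822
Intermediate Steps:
K(j) = j + j² (K(j) = j² + j = j + j²)
v(V) = 142 + V
(v(9) + K(106)) + (-23 - 50)² = ((142 + 9) + 106*(1 + 106)) + (-23 - 50)² = (151 + 106*107) + (-73)² = (151 + 11342) + 5329 = 11493 + 5329 = 16822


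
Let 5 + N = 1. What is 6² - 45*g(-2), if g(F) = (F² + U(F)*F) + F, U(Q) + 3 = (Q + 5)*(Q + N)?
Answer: -1944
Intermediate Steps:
N = -4 (N = -5 + 1 = -4)
U(Q) = -3 + (-4 + Q)*(5 + Q) (U(Q) = -3 + (Q + 5)*(Q - 4) = -3 + (5 + Q)*(-4 + Q) = -3 + (-4 + Q)*(5 + Q))
g(F) = F + F² + F*(-23 + F + F²) (g(F) = (F² + (-23 + F + F²)*F) + F = (F² + F*(-23 + F + F²)) + F = F + F² + F*(-23 + F + F²))
6² - 45*g(-2) = 6² - (-90)*(-22 + (-2)² + 2*(-2)) = 36 - (-90)*(-22 + 4 - 4) = 36 - (-90)*(-22) = 36 - 45*44 = 36 - 1980 = -1944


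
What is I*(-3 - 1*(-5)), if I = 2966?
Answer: 5932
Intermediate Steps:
I*(-3 - 1*(-5)) = 2966*(-3 - 1*(-5)) = 2966*(-3 + 5) = 2966*2 = 5932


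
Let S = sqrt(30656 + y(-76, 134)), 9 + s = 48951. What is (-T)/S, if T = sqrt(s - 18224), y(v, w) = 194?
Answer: -sqrt(9476503)/3085 ≈ -0.99786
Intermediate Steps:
s = 48942 (s = -9 + 48951 = 48942)
T = sqrt(30718) (T = sqrt(48942 - 18224) = sqrt(30718) ≈ 175.27)
S = 5*sqrt(1234) (S = sqrt(30656 + 194) = sqrt(30850) = 5*sqrt(1234) ≈ 175.64)
(-T)/S = (-sqrt(30718))/((5*sqrt(1234))) = (-sqrt(30718))*(sqrt(1234)/6170) = -sqrt(9476503)/3085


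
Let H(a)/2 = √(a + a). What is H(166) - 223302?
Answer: -223302 + 4*√83 ≈ -2.2327e+5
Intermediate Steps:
H(a) = 2*√2*√a (H(a) = 2*√(a + a) = 2*√(2*a) = 2*(√2*√a) = 2*√2*√a)
H(166) - 223302 = 2*√2*√166 - 223302 = 4*√83 - 223302 = -223302 + 4*√83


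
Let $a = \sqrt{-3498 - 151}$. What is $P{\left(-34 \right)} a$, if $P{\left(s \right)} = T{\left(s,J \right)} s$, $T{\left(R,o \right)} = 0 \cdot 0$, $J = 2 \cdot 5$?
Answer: $0$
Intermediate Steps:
$J = 10$
$T{\left(R,o \right)} = 0$
$a = i \sqrt{3649}$ ($a = \sqrt{-3649} = i \sqrt{3649} \approx 60.407 i$)
$P{\left(s \right)} = 0$ ($P{\left(s \right)} = 0 s = 0$)
$P{\left(-34 \right)} a = 0 i \sqrt{3649} = 0$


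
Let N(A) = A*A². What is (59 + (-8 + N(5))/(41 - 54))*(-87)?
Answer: -4350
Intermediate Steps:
N(A) = A³
(59 + (-8 + N(5))/(41 - 54))*(-87) = (59 + (-8 + 5³)/(41 - 54))*(-87) = (59 + (-8 + 125)/(-13))*(-87) = (59 + 117*(-1/13))*(-87) = (59 - 9)*(-87) = 50*(-87) = -4350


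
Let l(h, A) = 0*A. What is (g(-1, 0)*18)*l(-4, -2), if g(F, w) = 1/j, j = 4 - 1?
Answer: 0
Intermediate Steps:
j = 3
l(h, A) = 0
g(F, w) = 1/3
(g(-1, 0)*18)*l(-4, -2) = ((1/3)*18)*0 = 6*0 = 0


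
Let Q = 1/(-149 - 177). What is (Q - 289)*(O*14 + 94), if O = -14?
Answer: 4804965/163 ≈ 29478.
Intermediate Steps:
Q = -1/326 (Q = 1/(-326) = -1/326 ≈ -0.0030675)
(Q - 289)*(O*14 + 94) = (-1/326 - 289)*(-14*14 + 94) = -94215*(-196 + 94)/326 = -94215/326*(-102) = 4804965/163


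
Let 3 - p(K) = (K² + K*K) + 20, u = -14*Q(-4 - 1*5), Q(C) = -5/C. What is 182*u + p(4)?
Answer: -13181/9 ≈ -1464.6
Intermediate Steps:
u = -70/9 (u = -(-70)/(-4 - 1*5) = -(-70)/(-4 - 5) = -(-70)/(-9) = -(-70)*(-1)/9 = -14*5/9 = -70/9 ≈ -7.7778)
p(K) = -17 - 2*K² (p(K) = 3 - ((K² + K*K) + 20) = 3 - ((K² + K²) + 20) = 3 - (2*K² + 20) = 3 - (20 + 2*K²) = 3 + (-20 - 2*K²) = -17 - 2*K²)
182*u + p(4) = 182*(-70/9) + (-17 - 2*4²) = -12740/9 + (-17 - 2*16) = -12740/9 + (-17 - 32) = -12740/9 - 49 = -13181/9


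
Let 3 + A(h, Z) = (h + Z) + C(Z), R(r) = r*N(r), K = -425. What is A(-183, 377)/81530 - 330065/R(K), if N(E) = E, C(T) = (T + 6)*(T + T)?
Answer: 1011421947/589054250 ≈ 1.7170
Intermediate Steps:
C(T) = 2*T*(6 + T) (C(T) = (6 + T)*(2*T) = 2*T*(6 + T))
R(r) = r² (R(r) = r*r = r²)
A(h, Z) = -3 + Z + h + 2*Z*(6 + Z) (A(h, Z) = -3 + ((h + Z) + 2*Z*(6 + Z)) = -3 + ((Z + h) + 2*Z*(6 + Z)) = -3 + (Z + h + 2*Z*(6 + Z)) = -3 + Z + h + 2*Z*(6 + Z))
A(-183, 377)/81530 - 330065/R(K) = (-3 + 377 - 183 + 2*377*(6 + 377))/81530 - 330065/((-425)²) = (-3 + 377 - 183 + 2*377*383)*(1/81530) - 330065/180625 = (-3 + 377 - 183 + 288782)*(1/81530) - 330065*1/180625 = 288973*(1/81530) - 66013/36125 = 288973/81530 - 66013/36125 = 1011421947/589054250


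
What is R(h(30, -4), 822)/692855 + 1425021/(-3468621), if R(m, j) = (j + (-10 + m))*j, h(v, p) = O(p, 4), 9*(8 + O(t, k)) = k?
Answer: 20096988821/36973098507 ≈ 0.54356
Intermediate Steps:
O(t, k) = -8 + k/9
h(v, p) = -68/9 (h(v, p) = -8 + (1/9)*4 = -8 + 4/9 = -68/9)
R(m, j) = j*(-10 + j + m) (R(m, j) = (-10 + j + m)*j = j*(-10 + j + m))
R(h(30, -4), 822)/692855 + 1425021/(-3468621) = (822*(-10 + 822 - 68/9))/692855 + 1425021/(-3468621) = (822*(7240/9))*(1/692855) + 1425021*(-1/3468621) = (1983760/3)*(1/692855) - 36539/88939 = 396752/415713 - 36539/88939 = 20096988821/36973098507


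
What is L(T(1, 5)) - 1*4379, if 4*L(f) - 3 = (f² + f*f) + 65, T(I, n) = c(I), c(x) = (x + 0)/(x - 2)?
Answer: -8723/2 ≈ -4361.5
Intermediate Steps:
c(x) = x/(-2 + x)
T(I, n) = I/(-2 + I)
L(f) = 17 + f²/2 (L(f) = ¾ + ((f² + f*f) + 65)/4 = ¾ + ((f² + f²) + 65)/4 = ¾ + (2*f² + 65)/4 = ¾ + (65 + 2*f²)/4 = ¾ + (65/4 + f²/2) = 17 + f²/2)
L(T(1, 5)) - 1*4379 = (17 + (1/(-2 + 1))²/2) - 1*4379 = (17 + (1/(-1))²/2) - 4379 = (17 + (1*(-1))²/2) - 4379 = (17 + (½)*(-1)²) - 4379 = (17 + (½)*1) - 4379 = (17 + ½) - 4379 = 35/2 - 4379 = -8723/2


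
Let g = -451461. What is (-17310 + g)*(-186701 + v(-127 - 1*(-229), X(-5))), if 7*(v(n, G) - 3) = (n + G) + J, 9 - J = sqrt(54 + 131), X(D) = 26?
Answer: 612566035479/7 + 468771*sqrt(185)/7 ≈ 8.7510e+10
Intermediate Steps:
J = 9 - sqrt(185) (J = 9 - sqrt(54 + 131) = 9 - sqrt(185) ≈ -4.6015)
v(n, G) = 30/7 - sqrt(185)/7 + G/7 + n/7 (v(n, G) = 3 + ((n + G) + (9 - sqrt(185)))/7 = 3 + ((G + n) + (9 - sqrt(185)))/7 = 3 + (9 + G + n - sqrt(185))/7 = 3 + (9/7 - sqrt(185)/7 + G/7 + n/7) = 30/7 - sqrt(185)/7 + G/7 + n/7)
(-17310 + g)*(-186701 + v(-127 - 1*(-229), X(-5))) = (-17310 - 451461)*(-186701 + (30/7 - sqrt(185)/7 + (1/7)*26 + (-127 - 1*(-229))/7)) = -468771*(-186701 + (30/7 - sqrt(185)/7 + 26/7 + (-127 + 229)/7)) = -468771*(-186701 + (30/7 - sqrt(185)/7 + 26/7 + (1/7)*102)) = -468771*(-186701 + (30/7 - sqrt(185)/7 + 26/7 + 102/7)) = -468771*(-186701 + (158/7 - sqrt(185)/7)) = -468771*(-1306749/7 - sqrt(185)/7) = 612566035479/7 + 468771*sqrt(185)/7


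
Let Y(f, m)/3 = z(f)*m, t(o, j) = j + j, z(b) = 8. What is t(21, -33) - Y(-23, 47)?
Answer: -1194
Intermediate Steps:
t(o, j) = 2*j
Y(f, m) = 24*m (Y(f, m) = 3*(8*m) = 24*m)
t(21, -33) - Y(-23, 47) = 2*(-33) - 24*47 = -66 - 1*1128 = -66 - 1128 = -1194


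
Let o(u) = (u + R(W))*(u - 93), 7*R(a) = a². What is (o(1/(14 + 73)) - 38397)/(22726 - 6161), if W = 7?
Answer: -295561793/125380485 ≈ -2.3573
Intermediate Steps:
R(a) = a²/7
o(u) = (-93 + u)*(7 + u) (o(u) = (u + (⅐)*7²)*(u - 93) = (u + (⅐)*49)*(-93 + u) = (u + 7)*(-93 + u) = (7 + u)*(-93 + u) = (-93 + u)*(7 + u))
(o(1/(14 + 73)) - 38397)/(22726 - 6161) = ((-651 + (1/(14 + 73))² - 86/(14 + 73)) - 38397)/(22726 - 6161) = ((-651 + (1/87)² - 86/87) - 38397)/16565 = ((-651 + (1/87)² - 86*1/87) - 38397)*(1/16565) = ((-651 + 1/7569 - 86/87) - 38397)*(1/16565) = (-4934900/7569 - 38397)*(1/16565) = -295561793/7569*1/16565 = -295561793/125380485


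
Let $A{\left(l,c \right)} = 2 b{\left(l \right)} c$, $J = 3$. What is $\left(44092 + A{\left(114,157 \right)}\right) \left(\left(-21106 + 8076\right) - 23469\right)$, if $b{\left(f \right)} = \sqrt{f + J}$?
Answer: $-1609313908 - 34382058 \sqrt{13} \approx -1.7333 \cdot 10^{9}$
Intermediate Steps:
$b{\left(f \right)} = \sqrt{3 + f}$ ($b{\left(f \right)} = \sqrt{f + 3} = \sqrt{3 + f}$)
$A{\left(l,c \right)} = 2 c \sqrt{3 + l}$ ($A{\left(l,c \right)} = 2 \sqrt{3 + l} c = 2 c \sqrt{3 + l}$)
$\left(44092 + A{\left(114,157 \right)}\right) \left(\left(-21106 + 8076\right) - 23469\right) = \left(44092 + 2 \cdot 157 \sqrt{3 + 114}\right) \left(\left(-21106 + 8076\right) - 23469\right) = \left(44092 + 2 \cdot 157 \sqrt{117}\right) \left(-13030 - 23469\right) = \left(44092 + 2 \cdot 157 \cdot 3 \sqrt{13}\right) \left(-36499\right) = \left(44092 + 942 \sqrt{13}\right) \left(-36499\right) = -1609313908 - 34382058 \sqrt{13}$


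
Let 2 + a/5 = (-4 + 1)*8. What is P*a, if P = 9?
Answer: -1170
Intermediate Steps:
a = -130 (a = -10 + 5*((-4 + 1)*8) = -10 + 5*(-3*8) = -10 + 5*(-24) = -10 - 120 = -130)
P*a = 9*(-130) = -1170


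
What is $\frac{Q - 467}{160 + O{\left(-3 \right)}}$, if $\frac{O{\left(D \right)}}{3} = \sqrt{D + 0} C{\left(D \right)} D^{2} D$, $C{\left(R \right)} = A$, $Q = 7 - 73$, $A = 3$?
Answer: $- \frac{85280}{202747} - \frac{129519 i \sqrt{3}}{202747} \approx -0.42062 - 1.1065 i$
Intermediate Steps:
$Q = -66$ ($Q = 7 - 73 = -66$)
$C{\left(R \right)} = 3$
$O{\left(D \right)} = 9 D^{\frac{7}{2}}$ ($O{\left(D \right)} = 3 \sqrt{D + 0} \cdot 3 D^{2} D = 3 \sqrt{D} 3 D^{2} D = 3 \cdot 3 D^{\frac{5}{2}} D = 3 \cdot 3 D^{\frac{7}{2}} = 9 D^{\frac{7}{2}}$)
$\frac{Q - 467}{160 + O{\left(-3 \right)}} = \frac{-66 - 467}{160 + 9 \left(-3\right)^{\frac{7}{2}}} = - \frac{533}{160 + 9 \left(- 27 i \sqrt{3}\right)} = - \frac{533}{160 - 243 i \sqrt{3}}$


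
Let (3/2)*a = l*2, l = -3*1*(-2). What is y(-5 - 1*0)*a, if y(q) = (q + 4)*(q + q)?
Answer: 80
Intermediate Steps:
l = 6 (l = -3*(-2) = 6)
y(q) = 2*q*(4 + q) (y(q) = (4 + q)*(2*q) = 2*q*(4 + q))
a = 8 (a = 2*(6*2)/3 = (⅔)*12 = 8)
y(-5 - 1*0)*a = (2*(-5 - 1*0)*(4 + (-5 - 1*0)))*8 = (2*(-5 + 0)*(4 + (-5 + 0)))*8 = (2*(-5)*(4 - 5))*8 = (2*(-5)*(-1))*8 = 10*8 = 80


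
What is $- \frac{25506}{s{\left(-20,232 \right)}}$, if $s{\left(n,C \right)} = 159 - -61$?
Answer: $- \frac{12753}{110} \approx -115.94$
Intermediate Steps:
$s{\left(n,C \right)} = 220$ ($s{\left(n,C \right)} = 159 + 61 = 220$)
$- \frac{25506}{s{\left(-20,232 \right)}} = - \frac{25506}{220} = \left(-25506\right) \frac{1}{220} = - \frac{12753}{110}$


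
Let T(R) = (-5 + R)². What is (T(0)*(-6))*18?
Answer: -2700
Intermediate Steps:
(T(0)*(-6))*18 = ((-5 + 0)²*(-6))*18 = ((-5)²*(-6))*18 = (25*(-6))*18 = -150*18 = -2700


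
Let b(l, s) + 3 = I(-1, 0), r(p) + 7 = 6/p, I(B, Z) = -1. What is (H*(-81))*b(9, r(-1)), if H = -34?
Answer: -11016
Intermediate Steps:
r(p) = -7 + 6/p
b(l, s) = -4 (b(l, s) = -3 - 1 = -4)
(H*(-81))*b(9, r(-1)) = -34*(-81)*(-4) = 2754*(-4) = -11016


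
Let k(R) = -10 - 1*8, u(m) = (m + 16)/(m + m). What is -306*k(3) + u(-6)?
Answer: 33043/6 ≈ 5507.2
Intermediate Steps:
u(m) = (16 + m)/(2*m) (u(m) = (16 + m)/((2*m)) = (16 + m)*(1/(2*m)) = (16 + m)/(2*m))
k(R) = -18 (k(R) = -10 - 8 = -18)
-306*k(3) + u(-6) = -306*(-18) + (½)*(16 - 6)/(-6) = 5508 + (½)*(-⅙)*10 = 5508 - ⅚ = 33043/6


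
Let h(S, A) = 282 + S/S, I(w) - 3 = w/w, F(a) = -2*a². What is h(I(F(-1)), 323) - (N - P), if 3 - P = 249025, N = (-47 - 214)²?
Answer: -316860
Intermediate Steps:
N = 68121 (N = (-261)² = 68121)
P = -249022 (P = 3 - 1*249025 = 3 - 249025 = -249022)
I(w) = 4 (I(w) = 3 + w/w = 3 + 1 = 4)
h(S, A) = 283 (h(S, A) = 282 + 1 = 283)
h(I(F(-1)), 323) - (N - P) = 283 - (68121 - 1*(-249022)) = 283 - (68121 + 249022) = 283 - 1*317143 = 283 - 317143 = -316860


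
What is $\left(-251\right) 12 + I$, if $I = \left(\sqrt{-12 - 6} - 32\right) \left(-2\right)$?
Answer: $-2948 - 6 i \sqrt{2} \approx -2948.0 - 8.4853 i$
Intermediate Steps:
$I = 64 - 6 i \sqrt{2}$ ($I = \left(\sqrt{-18} - 32\right) \left(-2\right) = \left(3 i \sqrt{2} - 32\right) \left(-2\right) = \left(-32 + 3 i \sqrt{2}\right) \left(-2\right) = 64 - 6 i \sqrt{2} \approx 64.0 - 8.4853 i$)
$\left(-251\right) 12 + I = \left(-251\right) 12 + \left(64 - 6 i \sqrt{2}\right) = -3012 + \left(64 - 6 i \sqrt{2}\right) = -2948 - 6 i \sqrt{2}$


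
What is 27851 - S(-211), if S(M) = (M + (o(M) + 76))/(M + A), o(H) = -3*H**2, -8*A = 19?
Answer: 15490691/569 ≈ 27224.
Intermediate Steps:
A = -19/8 (A = -1/8*19 = -19/8 ≈ -2.3750)
S(M) = (76 + M - 3*M**2)/(-19/8 + M) (S(M) = (M + (-3*M**2 + 76))/(M - 19/8) = (M + (76 - 3*M**2))/(-19/8 + M) = (76 + M - 3*M**2)/(-19/8 + M))
27851 - S(-211) = 27851 - 8*(76 - 211 - 3*(-211)**2)/(-19 + 8*(-211)) = 27851 - 8*(76 - 211 - 3*44521)/(-19 - 1688) = 27851 - 8*(76 - 211 - 133563)/(-1707) = 27851 - 8*(-1)*(-133698)/1707 = 27851 - 1*356528/569 = 27851 - 356528/569 = 15490691/569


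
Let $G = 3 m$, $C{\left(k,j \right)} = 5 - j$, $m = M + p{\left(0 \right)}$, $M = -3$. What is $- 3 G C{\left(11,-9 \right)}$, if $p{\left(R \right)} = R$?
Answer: $378$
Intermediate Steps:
$m = -3$ ($m = -3 + 0 = -3$)
$G = -9$ ($G = 3 \left(-3\right) = -9$)
$- 3 G C{\left(11,-9 \right)} = \left(-3\right) \left(-9\right) \left(5 - -9\right) = 27 \left(5 + 9\right) = 27 \cdot 14 = 378$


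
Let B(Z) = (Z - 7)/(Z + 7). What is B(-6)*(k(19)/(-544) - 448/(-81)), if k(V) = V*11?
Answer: -2948179/44064 ≈ -66.907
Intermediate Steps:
B(Z) = (-7 + Z)/(7 + Z)
k(V) = 11*V
B(-6)*(k(19)/(-544) - 448/(-81)) = ((-7 - 6)/(7 - 6))*((11*19)/(-544) - 448/(-81)) = (-13/1)*(209*(-1/544) - 448*(-1/81)) = (1*(-13))*(-209/544 + 448/81) = -13*226783/44064 = -2948179/44064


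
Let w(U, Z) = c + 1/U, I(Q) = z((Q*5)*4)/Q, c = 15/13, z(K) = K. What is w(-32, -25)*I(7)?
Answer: 2335/104 ≈ 22.452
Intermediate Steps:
c = 15/13 (c = 15*(1/13) = 15/13 ≈ 1.1538)
I(Q) = 20 (I(Q) = ((Q*5)*4)/Q = ((5*Q)*4)/Q = (20*Q)/Q = 20)
w(U, Z) = 15/13 + 1/U
w(-32, -25)*I(7) = (15/13 + 1/(-32))*20 = (15/13 - 1/32)*20 = (467/416)*20 = 2335/104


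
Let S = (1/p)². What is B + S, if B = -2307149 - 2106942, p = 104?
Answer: -47742808255/10816 ≈ -4.4141e+6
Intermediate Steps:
B = -4414091
S = 1/10816 (S = (1/104)² = 1/10816 ≈ 9.2456e-5)
B + S = -4414091 + 1/10816 = -47742808255/10816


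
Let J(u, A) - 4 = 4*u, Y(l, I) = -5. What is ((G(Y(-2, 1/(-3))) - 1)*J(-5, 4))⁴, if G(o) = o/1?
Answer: 84934656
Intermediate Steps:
G(o) = o (G(o) = o*1 = o)
J(u, A) = 4 + 4*u
((G(Y(-2, 1/(-3))) - 1)*J(-5, 4))⁴ = ((-5 - 1)*(4 + 4*(-5)))⁴ = (-6*(4 - 20))⁴ = (-6*(-16))⁴ = 96⁴ = 84934656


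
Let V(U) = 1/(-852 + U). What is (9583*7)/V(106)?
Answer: -50042426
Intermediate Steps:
(9583*7)/V(106) = (9583*7)/(1/(-852 + 106)) = 67081/(1/(-746)) = 67081/(-1/746) = 67081*(-746) = -50042426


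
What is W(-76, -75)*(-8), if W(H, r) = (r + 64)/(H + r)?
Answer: -88/151 ≈ -0.58278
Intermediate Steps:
W(H, r) = (64 + r)/(H + r)
W(-76, -75)*(-8) = ((64 - 75)/(-76 - 75))*(-8) = (-11/(-151))*(-8) = -1/151*(-11)*(-8) = (11/151)*(-8) = -88/151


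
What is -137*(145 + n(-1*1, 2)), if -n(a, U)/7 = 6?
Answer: -14111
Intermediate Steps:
n(a, U) = -42 (n(a, U) = -7*6 = -42)
-137*(145 + n(-1*1, 2)) = -137*(145 - 42) = -137*103 = -14111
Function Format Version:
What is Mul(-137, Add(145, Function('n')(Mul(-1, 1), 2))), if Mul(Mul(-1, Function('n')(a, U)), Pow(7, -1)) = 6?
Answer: -14111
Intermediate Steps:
Function('n')(a, U) = -42 (Function('n')(a, U) = Mul(-7, 6) = -42)
Mul(-137, Add(145, Function('n')(Mul(-1, 1), 2))) = Mul(-137, Add(145, -42)) = Mul(-137, 103) = -14111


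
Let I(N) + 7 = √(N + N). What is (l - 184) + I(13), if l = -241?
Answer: -432 + √26 ≈ -426.90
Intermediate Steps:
I(N) = -7 + √2*√N (I(N) = -7 + √(N + N) = -7 + √(2*N) = -7 + √2*√N)
(l - 184) + I(13) = (-241 - 184) + (-7 + √2*√13) = -425 + (-7 + √26) = -432 + √26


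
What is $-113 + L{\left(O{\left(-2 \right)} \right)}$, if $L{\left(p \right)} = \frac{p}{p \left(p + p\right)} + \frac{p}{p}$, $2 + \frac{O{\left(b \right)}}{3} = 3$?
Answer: $- \frac{671}{6} \approx -111.83$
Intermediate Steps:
$O{\left(b \right)} = 3$ ($O{\left(b \right)} = -6 + 3 \cdot 3 = -6 + 9 = 3$)
$L{\left(p \right)} = 1 + \frac{1}{2 p}$ ($L{\left(p \right)} = \frac{p}{p 2 p} + 1 = \frac{p}{2 p^{2}} + 1 = p \frac{1}{2 p^{2}} + 1 = \frac{1}{2 p} + 1 = 1 + \frac{1}{2 p}$)
$-113 + L{\left(O{\left(-2 \right)} \right)} = -113 + \frac{\frac{1}{2} + 3}{3} = -113 + \frac{1}{3} \cdot \frac{7}{2} = -113 + \frac{7}{6} = - \frac{671}{6}$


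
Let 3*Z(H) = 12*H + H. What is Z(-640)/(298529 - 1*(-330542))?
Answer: -8320/1887213 ≈ -0.0044086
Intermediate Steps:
Z(H) = 13*H/3 (Z(H) = (12*H + H)/3 = (13*H)/3 = 13*H/3)
Z(-640)/(298529 - 1*(-330542)) = ((13/3)*(-640))/(298529 - 1*(-330542)) = -8320/(3*(298529 + 330542)) = -8320/3/629071 = -8320/3*1/629071 = -8320/1887213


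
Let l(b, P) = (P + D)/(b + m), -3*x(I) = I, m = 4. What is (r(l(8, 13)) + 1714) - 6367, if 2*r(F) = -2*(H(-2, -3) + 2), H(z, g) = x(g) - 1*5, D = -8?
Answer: -4651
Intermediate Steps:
x(I) = -I/3
H(z, g) = -5 - g/3 (H(z, g) = -g/3 - 1*5 = -g/3 - 5 = -5 - g/3)
l(b, P) = (-8 + P)/(4 + b) (l(b, P) = (P - 8)/(b + 4) = (-8 + P)/(4 + b))
r(F) = 2 (r(F) = (-2*((-5 - ⅓*(-3)) + 2))/2 = (-2*((-5 + 1) + 2))/2 = (-2*(-4 + 2))/2 = (-2*(-2))/2 = (½)*4 = 2)
(r(l(8, 13)) + 1714) - 6367 = (2 + 1714) - 6367 = 1716 - 6367 = -4651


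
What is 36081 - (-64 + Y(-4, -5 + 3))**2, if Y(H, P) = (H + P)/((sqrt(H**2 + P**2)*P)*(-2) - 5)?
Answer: 556469881/17405 - 363072*sqrt(5)/17405 ≈ 31925.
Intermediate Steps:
Y(H, P) = (H + P)/(-5 - 2*P*sqrt(H**2 + P**2)) (Y(H, P) = (H + P)/((P*sqrt(H**2 + P**2))*(-2) - 5) = (H + P)/(-2*P*sqrt(H**2 + P**2) - 5) = (H + P)/(-5 - 2*P*sqrt(H**2 + P**2)))
36081 - (-64 + Y(-4, -5 + 3))**2 = 36081 - (-64 + (-1*(-4) - (-5 + 3))/(5 + 2*(-5 + 3)*sqrt((-4)**2 + (-5 + 3)**2)))**2 = 36081 - (-64 + (4 - 1*(-2))/(5 + 2*(-2)*sqrt(16 + (-2)**2)))**2 = 36081 - (-64 + (4 + 2)/(5 + 2*(-2)*sqrt(16 + 4)))**2 = 36081 - (-64 + 6/(5 + 2*(-2)*sqrt(20)))**2 = 36081 - (-64 + 6/(5 + 2*(-2)*(2*sqrt(5))))**2 = 36081 - (-64 + 6/(5 - 8*sqrt(5)))**2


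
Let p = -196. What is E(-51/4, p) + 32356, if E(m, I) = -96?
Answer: 32260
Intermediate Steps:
E(-51/4, p) + 32356 = -96 + 32356 = 32260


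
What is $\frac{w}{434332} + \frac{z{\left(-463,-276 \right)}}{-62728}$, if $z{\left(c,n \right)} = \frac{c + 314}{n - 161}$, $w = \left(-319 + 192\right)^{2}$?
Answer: $\frac{4805061153}{129412694056} \approx 0.03713$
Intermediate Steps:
$w = 16129$ ($w = \left(-127\right)^{2} = 16129$)
$z{\left(c,n \right)} = \frac{314 + c}{-161 + n}$
$\frac{w}{434332} + \frac{z{\left(-463,-276 \right)}}{-62728} = \frac{16129}{434332} + \frac{\frac{1}{-161 - 276} \left(314 - 463\right)}{-62728} = 16129 \cdot \frac{1}{434332} + \frac{1}{-437} \left(-149\right) \left(- \frac{1}{62728}\right) = \frac{16129}{434332} + \left(- \frac{1}{437}\right) \left(-149\right) \left(- \frac{1}{62728}\right) = \frac{16129}{434332} + \frac{149}{437} \left(- \frac{1}{62728}\right) = \frac{16129}{434332} - \frac{149}{27412136} = \frac{4805061153}{129412694056}$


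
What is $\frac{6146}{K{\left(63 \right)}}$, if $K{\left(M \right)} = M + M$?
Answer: $\frac{439}{9} \approx 48.778$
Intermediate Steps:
$K{\left(M \right)} = 2 M$
$\frac{6146}{K{\left(63 \right)}} = \frac{6146}{2 \cdot 63} = \frac{6146}{126} = 6146 \cdot \frac{1}{126} = \frac{439}{9}$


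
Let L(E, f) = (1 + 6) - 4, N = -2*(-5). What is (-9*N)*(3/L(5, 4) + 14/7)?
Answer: -270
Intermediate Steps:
N = 10
L(E, f) = 3 (L(E, f) = 7 - 4 = 3)
(-9*N)*(3/L(5, 4) + 14/7) = (-9*10)*(3/3 + 14/7) = -90*(3*(⅓) + 14*(⅐)) = -90*(1 + 2) = -90*3 = -270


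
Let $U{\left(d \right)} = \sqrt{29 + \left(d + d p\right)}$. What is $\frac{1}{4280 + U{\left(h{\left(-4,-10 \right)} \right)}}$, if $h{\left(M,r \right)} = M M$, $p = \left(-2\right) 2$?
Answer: $\frac{4280}{18318419} - \frac{i \sqrt{19}}{18318419} \approx 0.00023364 - 2.3795 \cdot 10^{-7} i$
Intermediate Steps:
$p = -4$
$h{\left(M,r \right)} = M^{2}$
$U{\left(d \right)} = \sqrt{29 - 3 d}$ ($U{\left(d \right)} = \sqrt{29 + \left(d + d \left(-4\right)\right)} = \sqrt{29 + \left(d - 4 d\right)} = \sqrt{29 - 3 d}$)
$\frac{1}{4280 + U{\left(h{\left(-4,-10 \right)} \right)}} = \frac{1}{4280 + \sqrt{29 - 3 \left(-4\right)^{2}}} = \frac{1}{4280 + \sqrt{29 - 48}} = \frac{1}{4280 + \sqrt{-19}} = \frac{1}{4280 + i \sqrt{19}}$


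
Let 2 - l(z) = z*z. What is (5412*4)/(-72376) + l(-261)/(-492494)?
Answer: -716416171/4455593218 ≈ -0.16079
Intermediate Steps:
l(z) = 2 - z² (l(z) = 2 - z*z = 2 - z²)
(5412*4)/(-72376) + l(-261)/(-492494) = (5412*4)/(-72376) + (2 - 1*(-261)²)/(-492494) = 21648*(-1/72376) + (2 - 1*68121)*(-1/492494) = -2706/9047 + (2 - 68121)*(-1/492494) = -2706/9047 - 68119*(-1/492494) = -2706/9047 + 68119/492494 = -716416171/4455593218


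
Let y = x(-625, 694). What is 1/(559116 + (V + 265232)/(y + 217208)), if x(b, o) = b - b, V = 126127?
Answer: 217208/121444859487 ≈ 1.7885e-6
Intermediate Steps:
x(b, o) = 0
y = 0
1/(559116 + (V + 265232)/(y + 217208)) = 1/(559116 + (126127 + 265232)/(0 + 217208)) = 1/(559116 + 391359/217208) = 1/(121444859487/217208) = 217208/121444859487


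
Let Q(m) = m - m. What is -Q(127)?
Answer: 0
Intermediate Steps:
Q(m) = 0
-Q(127) = -1*0 = 0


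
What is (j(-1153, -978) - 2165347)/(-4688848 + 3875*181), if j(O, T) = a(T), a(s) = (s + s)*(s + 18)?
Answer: 287587/3987473 ≈ 0.072123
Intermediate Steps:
a(s) = 2*s*(18 + s) (a(s) = (2*s)*(18 + s) = 2*s*(18 + s))
j(O, T) = 2*T*(18 + T)
(j(-1153, -978) - 2165347)/(-4688848 + 3875*181) = (2*(-978)*(18 - 978) - 2165347)/(-4688848 + 3875*181) = (2*(-978)*(-960) - 2165347)/(-4688848 + 701375) = (1877760 - 2165347)/(-3987473) = -287587*(-1/3987473) = 287587/3987473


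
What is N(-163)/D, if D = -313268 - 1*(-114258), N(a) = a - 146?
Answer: 309/199010 ≈ 0.0015527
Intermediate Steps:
N(a) = -146 + a
D = -199010 (D = -313268 + 114258 = -199010)
N(-163)/D = (-146 - 163)/(-199010) = -309*(-1/199010) = 309/199010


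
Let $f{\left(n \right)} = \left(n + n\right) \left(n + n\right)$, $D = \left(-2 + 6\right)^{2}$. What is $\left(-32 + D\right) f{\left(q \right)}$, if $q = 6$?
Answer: $-2304$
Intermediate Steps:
$D = 16$ ($D = 4^{2} = 16$)
$f{\left(n \right)} = 4 n^{2}$ ($f{\left(n \right)} = 2 n 2 n = 4 n^{2}$)
$\left(-32 + D\right) f{\left(q \right)} = \left(-32 + 16\right) 4 \cdot 6^{2} = - 16 \cdot 4 \cdot 36 = \left(-16\right) 144 = -2304$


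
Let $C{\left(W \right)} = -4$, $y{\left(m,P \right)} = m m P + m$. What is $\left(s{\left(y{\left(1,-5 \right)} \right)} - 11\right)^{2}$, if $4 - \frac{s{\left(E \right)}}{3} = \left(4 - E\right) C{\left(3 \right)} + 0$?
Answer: $9409$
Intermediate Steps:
$y{\left(m,P \right)} = m + P m^{2}$ ($y{\left(m,P \right)} = m^{2} P + m = P m^{2} + m = m + P m^{2}$)
$s{\left(E \right)} = 60 - 12 E$ ($s{\left(E \right)} = 12 - 3 \left(\left(4 - E\right) \left(-4\right) + 0\right) = 12 - 3 \left(\left(-16 + 4 E\right) + 0\right) = 12 - 3 \left(-16 + 4 E\right) = 12 - \left(-48 + 12 E\right) = 60 - 12 E$)
$\left(s{\left(y{\left(1,-5 \right)} \right)} - 11\right)^{2} = \left(\left(60 - 12 \cdot 1 \left(1 - 5\right)\right) - 11\right)^{2} = \left(\left(60 - 12 \cdot 1 \left(-4\right)\right) - 11\right)^{2} = \left(\left(60 - -48\right) - 11\right)^{2} = \left(\left(60 + 48\right) - 11\right)^{2} = \left(108 - 11\right)^{2} = 97^{2} = 9409$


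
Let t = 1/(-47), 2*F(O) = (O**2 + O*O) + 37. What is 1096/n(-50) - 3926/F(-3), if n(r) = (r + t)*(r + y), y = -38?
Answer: -18427857/129305 ≈ -142.51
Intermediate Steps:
F(O) = 37/2 + O**2 (F(O) = ((O**2 + O*O) + 37)/2 = ((O**2 + O**2) + 37)/2 = (2*O**2 + 37)/2 = (37 + 2*O**2)/2 = 37/2 + O**2)
t = -1/47 ≈ -0.021277
n(r) = (-38 + r)*(-1/47 + r) (n(r) = (r - 1/47)*(r - 38) = (-1/47 + r)*(-38 + r) = (-38 + r)*(-1/47 + r))
1096/n(-50) - 3926/F(-3) = 1096/(38/47 + (-50)**2 - 1787/47*(-50)) - 3926/(37/2 + (-3)**2) = 1096/(38/47 + 2500 + 89350/47) - 3926/(37/2 + 9) = 1096/(206888/47) - 3926/55/2 = 1096*(47/206888) - 3926*2/55 = 6439/25861 - 7852/55 = -18427857/129305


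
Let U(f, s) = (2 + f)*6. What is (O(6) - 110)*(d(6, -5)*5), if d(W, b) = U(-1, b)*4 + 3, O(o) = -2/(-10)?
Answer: -14823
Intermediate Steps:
U(f, s) = 12 + 6*f
O(o) = 1/5 (O(o) = -2*(-1/10) = 1/5)
d(W, b) = 27 (d(W, b) = (12 + 6*(-1))*4 + 3 = (12 - 6)*4 + 3 = 6*4 + 3 = 24 + 3 = 27)
(O(6) - 110)*(d(6, -5)*5) = (1/5 - 110)*(27*5) = -549/5*135 = -14823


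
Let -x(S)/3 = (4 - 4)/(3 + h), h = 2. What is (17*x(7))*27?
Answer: 0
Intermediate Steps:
x(S) = 0 (x(S) = -3*(4 - 4)/(3 + 2) = -0/5 = -3*0 = 0)
(17*x(7))*27 = (17*0)*27 = 0*27 = 0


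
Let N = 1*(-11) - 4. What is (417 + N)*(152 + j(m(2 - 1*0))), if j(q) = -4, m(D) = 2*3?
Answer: 59496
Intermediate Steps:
m(D) = 6
j(q) = -4 (j(q) = -4*1 = -4)
N = -15 (N = -11 - 4 = -15)
(417 + N)*(152 + j(m(2 - 1*0))) = (417 - 15)*(152 - 4) = 402*148 = 59496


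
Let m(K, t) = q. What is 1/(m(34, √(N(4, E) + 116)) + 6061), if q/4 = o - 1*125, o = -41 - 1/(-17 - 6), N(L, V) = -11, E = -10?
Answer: 23/124135 ≈ 0.00018528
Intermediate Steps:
o = -942/23 (o = -41 - 1/(-23) = -41 - 1*(-1/23) = -41 + 1/23 = -942/23 ≈ -40.957)
q = -15268/23 (q = 4*(-942/23 - 1*125) = 4*(-942/23 - 125) = 4*(-3817/23) = -15268/23 ≈ -663.83)
m(K, t) = -15268/23
1/(m(34, √(N(4, E) + 116)) + 6061) = 1/(-15268/23 + 6061) = 1/(124135/23) = 23/124135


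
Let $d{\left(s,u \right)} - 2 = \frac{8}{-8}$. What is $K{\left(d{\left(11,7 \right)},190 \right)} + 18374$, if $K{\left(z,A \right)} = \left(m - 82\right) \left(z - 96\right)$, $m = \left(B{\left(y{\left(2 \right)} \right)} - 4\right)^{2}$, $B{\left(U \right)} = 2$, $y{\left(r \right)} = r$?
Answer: $25784$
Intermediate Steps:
$d{\left(s,u \right)} = 1$ ($d{\left(s,u \right)} = 2 + \frac{8}{-8} = 2 + 8 \left(- \frac{1}{8}\right) = 2 - 1 = 1$)
$m = 4$ ($m = \left(2 - 4\right)^{2} = \left(-2\right)^{2} = 4$)
$K{\left(z,A \right)} = 7488 - 78 z$ ($K{\left(z,A \right)} = \left(4 - 82\right) \left(z - 96\right) = - 78 \left(-96 + z\right) = 7488 - 78 z$)
$K{\left(d{\left(11,7 \right)},190 \right)} + 18374 = \left(7488 - 78\right) + 18374 = 7410 + 18374 = 25784$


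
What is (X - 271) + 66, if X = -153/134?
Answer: -27623/134 ≈ -206.14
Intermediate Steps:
X = -153/134 (X = -153*1/134 = -153/134 ≈ -1.1418)
(X - 271) + 66 = (-153/134 - 271) + 66 = -36467/134 + 66 = -27623/134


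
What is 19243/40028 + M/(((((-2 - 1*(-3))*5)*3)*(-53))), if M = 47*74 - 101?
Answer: -119876371/31822260 ≈ -3.7671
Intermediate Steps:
M = 3377 (M = 3478 - 101 = 3377)
19243/40028 + M/(((((-2 - 1*(-3))*5)*3)*(-53))) = 19243/40028 + 3377/(((((-2 - 1*(-3))*5)*3)*(-53))) = 19243*(1/40028) + 3377/(((((-2 + 3)*5)*3)*(-53))) = 19243/40028 + 3377/((((1*5)*3)*(-53))) = 19243/40028 + 3377/(((5*3)*(-53))) = 19243/40028 + 3377/((15*(-53))) = 19243/40028 + 3377/(-795) = 19243/40028 + 3377*(-1/795) = 19243/40028 - 3377/795 = -119876371/31822260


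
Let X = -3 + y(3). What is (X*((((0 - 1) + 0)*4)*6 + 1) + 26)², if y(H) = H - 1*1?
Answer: 2401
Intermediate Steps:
y(H) = -1 + H (y(H) = H - 1 = -1 + H)
X = -1 (X = -3 + (-1 + 3) = -3 + 2 = -1)
(X*((((0 - 1) + 0)*4)*6 + 1) + 26)² = (-((((0 - 1) + 0)*4)*6 + 1) + 26)² = (-(((-1 + 0)*4)*6 + 1) + 26)² = (-(-1*4*6 + 1) + 26)² = (-(-4*6 + 1) + 26)² = (-(-24 + 1) + 26)² = (-1*(-23) + 26)² = (23 + 26)² = 49² = 2401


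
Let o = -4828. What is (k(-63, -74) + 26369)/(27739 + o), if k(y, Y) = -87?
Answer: 26282/22911 ≈ 1.1471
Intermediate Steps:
(k(-63, -74) + 26369)/(27739 + o) = (-87 + 26369)/(27739 - 4828) = 26282/22911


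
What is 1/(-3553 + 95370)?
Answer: 1/91817 ≈ 1.0891e-5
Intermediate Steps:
1/(-3553 + 95370) = 1/91817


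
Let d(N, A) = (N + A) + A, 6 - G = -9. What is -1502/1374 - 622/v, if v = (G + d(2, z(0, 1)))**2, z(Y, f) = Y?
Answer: -644353/198543 ≈ -3.2454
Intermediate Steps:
G = 15 (G = 6 - 1*(-9) = 6 + 9 = 15)
d(N, A) = N + 2*A (d(N, A) = (A + N) + A = N + 2*A)
v = 289 (v = (15 + (2 + 2*0))**2 = (15 + (2 + 0))**2 = (15 + 2)**2 = 17**2 = 289)
-1502/1374 - 622/v = -1502/1374 - 622/289 = -1502*1/1374 - 622*1/289 = -751/687 - 622/289 = -644353/198543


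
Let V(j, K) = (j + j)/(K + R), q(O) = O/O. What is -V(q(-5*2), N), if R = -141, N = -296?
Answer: 2/437 ≈ 0.0045767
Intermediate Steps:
q(O) = 1
V(j, K) = 2*j/(-141 + K) (V(j, K) = (j + j)/(K - 141) = (2*j)/(-141 + K) = 2*j/(-141 + K))
-V(q(-5*2), N) = -2/(-141 - 296) = -2/(-437) = -2*(-1)/437 = -1*(-2/437) = 2/437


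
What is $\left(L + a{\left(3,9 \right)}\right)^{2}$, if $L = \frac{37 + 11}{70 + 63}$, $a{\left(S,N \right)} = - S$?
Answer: $\frac{123201}{17689} \approx 6.9648$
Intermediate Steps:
$L = \frac{48}{133} \approx 0.3609$
$\left(L + a{\left(3,9 \right)}\right)^{2} = \left(\frac{48}{133} - 3\right)^{2} = \left(- \frac{351}{133}\right)^{2} = \frac{123201}{17689}$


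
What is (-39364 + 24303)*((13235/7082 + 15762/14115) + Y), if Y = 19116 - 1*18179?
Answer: -471726762881853/33320810 ≈ -1.4157e+7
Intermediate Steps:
Y = 937 (Y = 19116 - 18179 = 937)
(-39364 + 24303)*((13235/7082 + 15762/14115) + Y) = (-39364 + 24303)*((13235/7082 + 15762/14115) + 937) = -15061*((13235*(1/7082) + 15762*(1/14115)) + 937) = -15061*((13235/7082 + 5254/4705) + 937) = -15061*(99479503/33320810 + 937) = -15061*31321078473/33320810 = -471726762881853/33320810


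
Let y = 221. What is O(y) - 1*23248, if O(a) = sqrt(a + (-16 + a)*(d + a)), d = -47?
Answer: -23248 + sqrt(35891) ≈ -23059.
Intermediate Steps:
O(a) = sqrt(a + (-47 + a)*(-16 + a)) (O(a) = sqrt(a + (-16 + a)*(-47 + a)) = sqrt(a + (-47 + a)*(-16 + a)))
O(y) - 1*23248 = sqrt(752 + 221**2 - 62*221) - 1*23248 = sqrt(752 + 48841 - 13702) - 23248 = sqrt(35891) - 23248 = -23248 + sqrt(35891)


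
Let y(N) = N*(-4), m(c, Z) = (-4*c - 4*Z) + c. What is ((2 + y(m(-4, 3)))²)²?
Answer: 16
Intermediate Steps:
m(c, Z) = -4*Z - 3*c (m(c, Z) = (-4*Z - 4*c) + c = -4*Z - 3*c)
y(N) = -4*N
((2 + y(m(-4, 3)))²)² = ((2 - 4*(-4*3 - 3*(-4)))²)² = ((2 - 4*(-12 + 12))²)² = ((2 - 4*0)²)² = ((2 + 0)²)² = (2²)² = 4² = 16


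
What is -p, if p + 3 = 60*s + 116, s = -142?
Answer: 8407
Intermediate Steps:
p = -8407 (p = -3 + (60*(-142) + 116) = -3 + (-8520 + 116) = -3 - 8404 = -8407)
-p = -1*(-8407) = 8407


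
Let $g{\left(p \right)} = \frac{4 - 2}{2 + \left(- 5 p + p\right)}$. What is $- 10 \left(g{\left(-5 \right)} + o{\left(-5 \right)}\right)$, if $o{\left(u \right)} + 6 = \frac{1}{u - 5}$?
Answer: $\frac{661}{11} \approx 60.091$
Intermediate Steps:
$o{\left(u \right)} = -6 + \frac{1}{-5 + u}$ ($o{\left(u \right)} = -6 + \frac{1}{u - 5} = -6 + \frac{1}{-5 + u}$)
$g{\left(p \right)} = \frac{2}{2 - 4 p}$
$- 10 \left(g{\left(-5 \right)} + o{\left(-5 \right)}\right) = - 10 \left(- \frac{1}{-1 + 2 \left(-5\right)} + \frac{31 - -30}{-5 - 5}\right) = - 10 \left(- \frac{1}{-1 - 10} + \frac{31 + 30}{-10}\right) = - 10 \left(- \frac{1}{-11} - \frac{61}{10}\right) = - 10 \left(\left(-1\right) \left(- \frac{1}{11}\right) - \frac{61}{10}\right) = - 10 \left(\frac{1}{11} - \frac{61}{10}\right) = \left(-10\right) \left(- \frac{661}{110}\right) = \frac{661}{11}$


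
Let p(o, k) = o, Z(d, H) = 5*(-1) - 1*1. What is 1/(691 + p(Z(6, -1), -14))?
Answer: 1/685 ≈ 0.0014599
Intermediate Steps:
Z(d, H) = -6 (Z(d, H) = -5 - 1 = -6)
1/(691 + p(Z(6, -1), -14)) = 1/(691 - 6) = 1/685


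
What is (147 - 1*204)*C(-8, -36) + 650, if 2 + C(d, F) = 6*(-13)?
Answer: 5210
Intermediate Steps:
C(d, F) = -80 (C(d, F) = -2 + 6*(-13) = -2 - 78 = -80)
(147 - 1*204)*C(-8, -36) + 650 = (147 - 1*204)*(-80) + 650 = (147 - 204)*(-80) + 650 = -57*(-80) + 650 = 4560 + 650 = 5210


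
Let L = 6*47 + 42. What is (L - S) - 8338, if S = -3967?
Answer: -4047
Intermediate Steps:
L = 324 (L = 282 + 42 = 324)
(L - S) - 8338 = (324 - 1*(-3967)) - 8338 = (324 + 3967) - 8338 = 4291 - 8338 = -4047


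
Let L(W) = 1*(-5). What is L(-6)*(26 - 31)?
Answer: 25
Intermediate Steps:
L(W) = -5
L(-6)*(26 - 31) = -5*(26 - 31) = -5*(-5) = 25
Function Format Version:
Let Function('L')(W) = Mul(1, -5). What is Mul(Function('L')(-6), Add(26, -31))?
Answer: 25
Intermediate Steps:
Function('L')(W) = -5
Mul(Function('L')(-6), Add(26, -31)) = Mul(-5, Add(26, -31)) = Mul(-5, -5) = 25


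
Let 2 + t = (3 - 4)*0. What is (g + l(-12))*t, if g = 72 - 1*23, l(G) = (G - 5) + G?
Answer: -40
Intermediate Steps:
l(G) = -5 + 2*G (l(G) = (-5 + G) + G = -5 + 2*G)
g = 49 (g = 72 - 23 = 49)
t = -2 (t = -2 + (3 - 4)*0 = -2 - 1*0 = -2 + 0 = -2)
(g + l(-12))*t = (49 + (-5 + 2*(-12)))*(-2) = (49 + (-5 - 24))*(-2) = (49 - 29)*(-2) = 20*(-2) = -40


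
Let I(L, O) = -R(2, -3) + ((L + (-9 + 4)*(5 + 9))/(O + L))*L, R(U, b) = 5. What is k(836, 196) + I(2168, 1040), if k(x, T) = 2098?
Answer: 1407851/401 ≈ 3510.9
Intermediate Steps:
I(L, O) = -5 + L*(-70 + L)/(L + O) (I(L, O) = -1*5 + ((L + (-9 + 4)*(5 + 9))/(O + L))*L = -5 + ((L - 5*14)/(L + O))*L = -5 + ((L - 70)/(L + O))*L = -5 + ((-70 + L)/(L + O))*L = -5 + L*(-70 + L)/(L + O))
k(836, 196) + I(2168, 1040) = 2098 + (2168² - 75*2168 - 5*1040)/(2168 + 1040) = 2098 + (4700224 - 162600 - 5200)/3208 = 2098 + (1/3208)*4532424 = 2098 + 566553/401 = 1407851/401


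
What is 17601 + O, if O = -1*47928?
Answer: -30327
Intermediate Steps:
O = -47928
17601 + O = 17601 - 47928 = -30327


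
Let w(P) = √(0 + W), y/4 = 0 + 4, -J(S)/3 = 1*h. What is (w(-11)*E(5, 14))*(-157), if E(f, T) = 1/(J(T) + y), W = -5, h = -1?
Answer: -157*I*√5/19 ≈ -18.477*I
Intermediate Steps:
J(S) = 3 (J(S) = -3*(-1) = 3)
y = 16 (y = 4*(0 + 4) = 4*4 = 16)
E(f, T) = 1/19 (E(f, T) = 1/(3 + 16) = 1/19)
w(P) = I*√5 (w(P) = √(0 - 5) = √(-5) = I*√5)
(w(-11)*E(5, 14))*(-157) = ((I*√5)*(1/19))*(-157) = (I*√5/19)*(-157) = -157*I*√5/19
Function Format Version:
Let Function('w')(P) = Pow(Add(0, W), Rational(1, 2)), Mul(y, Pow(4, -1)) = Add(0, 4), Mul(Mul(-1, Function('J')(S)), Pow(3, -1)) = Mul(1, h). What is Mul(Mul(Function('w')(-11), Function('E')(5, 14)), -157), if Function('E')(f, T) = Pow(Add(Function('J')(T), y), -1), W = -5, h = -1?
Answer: Mul(Rational(-157, 19), I, Pow(5, Rational(1, 2))) ≈ Mul(-18.477, I)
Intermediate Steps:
Function('J')(S) = 3 (Function('J')(S) = Mul(-3, Mul(1, -1)) = Mul(-3, -1) = 3)
y = 16 (y = Mul(4, Add(0, 4)) = Mul(4, 4) = 16)
Function('E')(f, T) = Rational(1, 19) (Function('E')(f, T) = Pow(Add(3, 16), -1) = Pow(19, -1) = Rational(1, 19))
Function('w')(P) = Mul(I, Pow(5, Rational(1, 2))) (Function('w')(P) = Pow(Add(0, -5), Rational(1, 2)) = Pow(-5, Rational(1, 2)) = Mul(I, Pow(5, Rational(1, 2))))
Mul(Mul(Function('w')(-11), Function('E')(5, 14)), -157) = Mul(Mul(Mul(I, Pow(5, Rational(1, 2))), Rational(1, 19)), -157) = Mul(Mul(Rational(1, 19), I, Pow(5, Rational(1, 2))), -157) = Mul(Rational(-157, 19), I, Pow(5, Rational(1, 2)))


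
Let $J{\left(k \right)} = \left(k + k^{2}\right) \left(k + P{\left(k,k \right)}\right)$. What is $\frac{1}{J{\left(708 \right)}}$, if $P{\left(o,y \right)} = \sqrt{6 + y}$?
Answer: $\frac{1}{354889950} - \frac{\sqrt{714}}{251262084600} \approx 2.7114 \cdot 10^{-9}$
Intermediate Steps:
$J{\left(k \right)} = \left(k + k^{2}\right) \left(k + \sqrt{6 + k}\right)$
$\frac{1}{J{\left(708 \right)}} = \frac{1}{708 \left(708 + 708^{2} + \sqrt{6 + 708} + 708 \sqrt{6 + 708}\right)} = \frac{1}{708 \left(708 + 501264 + \sqrt{714} + 708 \sqrt{714}\right)} = \frac{1}{708 \left(501972 + 709 \sqrt{714}\right)} = \frac{1}{355396176 + 501972 \sqrt{714}}$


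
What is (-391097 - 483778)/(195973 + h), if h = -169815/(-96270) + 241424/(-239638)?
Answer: -672777424457250/150703493818049 ≈ -4.4642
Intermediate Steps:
h = 581741283/768998342 (h = -169815*(-1/96270) + 241424*(-1/239638) = 11321/6418 - 120712/119819 = 581741283/768998342 ≈ 0.75649)
(-391097 - 483778)/(195973 + h) = (-391097 - 483778)/(195973 + 581741283/768998342) = -874875/150703493818049/768998342 = -874875*768998342/150703493818049 = -672777424457250/150703493818049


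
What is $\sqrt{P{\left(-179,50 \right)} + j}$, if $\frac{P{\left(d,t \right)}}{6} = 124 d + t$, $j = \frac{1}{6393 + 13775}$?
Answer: $\frac{i \sqrt{13511769248014}}{10084} \approx 364.52 i$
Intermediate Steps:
$j = \frac{1}{20168} \approx 4.9583 \cdot 10^{-5}$
$P{\left(d,t \right)} = 6 t + 744 d$ ($P{\left(d,t \right)} = 6 \left(124 d + t\right) = 6 \left(t + 124 d\right) = 6 t + 744 d$)
$\sqrt{P{\left(-179,50 \right)} + j} = \sqrt{\left(6 \cdot 50 + 744 \left(-179\right)\right) + \frac{1}{20168}} = \sqrt{\left(300 - 133176\right) + \frac{1}{20168}} = \sqrt{-132876 + \frac{1}{20168}} = \sqrt{- \frac{2679843167}{20168}} = \frac{i \sqrt{13511769248014}}{10084}$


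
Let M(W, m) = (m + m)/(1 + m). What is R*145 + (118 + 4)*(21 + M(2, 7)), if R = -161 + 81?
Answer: -17649/2 ≈ -8824.5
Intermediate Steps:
M(W, m) = 2*m/(1 + m) (M(W, m) = (2*m)/(1 + m) = 2*m/(1 + m))
R = -80
R*145 + (118 + 4)*(21 + M(2, 7)) = -80*145 + (118 + 4)*(21 + 2*7/(1 + 7)) = -11600 + 122*(21 + 2*7/8) = -11600 + 122*(21 + 2*7*(⅛)) = -11600 + 122*(21 + 7/4) = -11600 + 122*(91/4) = -11600 + 5551/2 = -17649/2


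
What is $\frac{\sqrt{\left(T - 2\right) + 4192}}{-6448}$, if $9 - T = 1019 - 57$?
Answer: $- \frac{\sqrt{3237}}{6448} \approx -0.0088236$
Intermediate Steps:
$T = -953$ ($T = 9 - \left(1019 - 57\right) = 9 - 962 = -953$)
$\frac{\sqrt{\left(T - 2\right) + 4192}}{-6448} = \frac{\sqrt{\left(-953 - 2\right) + 4192}}{-6448} = \sqrt{\left(-953 - 2\right) + 4192} \left(- \frac{1}{6448}\right) = \sqrt{-955 + 4192} \left(- \frac{1}{6448}\right) = \sqrt{3237} \left(- \frac{1}{6448}\right) = - \frac{\sqrt{3237}}{6448}$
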